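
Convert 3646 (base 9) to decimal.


Positional values (base 9):
  6 × 9^0 = 6 × 1 = 6
  4 × 9^1 = 4 × 9 = 36
  6 × 9^2 = 6 × 81 = 486
  3 × 9^3 = 3 × 729 = 2187
Sum = 6 + 36 + 486 + 2187
= 2715


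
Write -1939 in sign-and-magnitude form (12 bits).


Sign bit: 1 (negative)
Magnitude: 1939 = 11110010011
= 111110010011


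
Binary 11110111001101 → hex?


Group into 4-bit nibbles: 0011110111001101
  0011 = 3
  1101 = D
  1100 = C
  1101 = D
= 0x3DCD


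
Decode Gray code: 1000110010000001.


Gray code: 1000110010000001
MSB stays the same: 1
Each subsequent bit = prev_binary XOR current_gray:
  B[1] = 1 XOR 0 = 1
  B[2] = 1 XOR 0 = 1
  B[3] = 1 XOR 0 = 1
  B[4] = 1 XOR 1 = 0
  B[5] = 0 XOR 1 = 1
  B[6] = 1 XOR 0 = 1
  B[7] = 1 XOR 0 = 1
  B[8] = 1 XOR 1 = 0
  B[9] = 0 XOR 0 = 0
  B[10] = 0 XOR 0 = 0
  B[11] = 0 XOR 0 = 0
  B[12] = 0 XOR 0 = 0
  B[13] = 0 XOR 0 = 0
  B[14] = 0 XOR 0 = 0
  B[15] = 0 XOR 1 = 1
= 1111011100000001 (63233 decimal)


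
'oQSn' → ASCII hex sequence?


String: 'oQSn'  (4 characters)
Per-character ASCII lookup:
  'o': lowercase starts at 97: 'o' = 97 + 14 = 111 → 0x6F
  'Q': uppercase starts at 65: 'Q' = 65 + 16 = 81 → 0x51
  'S': uppercase starts at 65: 'S' = 65 + 18 = 83 → 0x53
  'n': lowercase starts at 97: 'n' = 97 + 13 = 110 → 0x6E
= 0x6F 0x51 0x53 0x6E


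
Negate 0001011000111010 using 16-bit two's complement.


Original: 0001011000111010
Step 1 - Invert all bits: 1110100111000101
Step 2 - Add 1: 1110100111000101 + 1
= 1110100111000110 (represents -5690)


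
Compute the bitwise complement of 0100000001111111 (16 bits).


Original: 0100000001111111
Invert all bits:
  bit 0: 0 → 1
  bit 1: 1 → 0
  bit 2: 0 → 1
  bit 3: 0 → 1
  bit 4: 0 → 1
  bit 5: 0 → 1
  bit 6: 0 → 1
  bit 7: 0 → 1
  bit 8: 0 → 1
  bit 9: 1 → 0
  bit 10: 1 → 0
  bit 11: 1 → 0
  bit 12: 1 → 0
  bit 13: 1 → 0
  bit 14: 1 → 0
  bit 15: 1 → 0
= 1011111110000000


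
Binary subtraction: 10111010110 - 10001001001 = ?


Align and subtract column by column (LSB to MSB, borrowing when needed):
  10111010110
- 10001001001
  -----------
  col 0: (0 - 0 borrow-in) - 1 → borrow from next column: (0+2) - 1 = 1, borrow out 1
  col 1: (1 - 1 borrow-in) - 0 → 0 - 0 = 0, borrow out 0
  col 2: (1 - 0 borrow-in) - 0 → 1 - 0 = 1, borrow out 0
  col 3: (0 - 0 borrow-in) - 1 → borrow from next column: (0+2) - 1 = 1, borrow out 1
  col 4: (1 - 1 borrow-in) - 0 → 0 - 0 = 0, borrow out 0
  col 5: (0 - 0 borrow-in) - 0 → 0 - 0 = 0, borrow out 0
  col 6: (1 - 0 borrow-in) - 1 → 1 - 1 = 0, borrow out 0
  col 7: (1 - 0 borrow-in) - 0 → 1 - 0 = 1, borrow out 0
  col 8: (1 - 0 borrow-in) - 0 → 1 - 0 = 1, borrow out 0
  col 9: (0 - 0 borrow-in) - 0 → 0 - 0 = 0, borrow out 0
  col 10: (1 - 0 borrow-in) - 1 → 1 - 1 = 0, borrow out 0
Reading bits MSB→LSB: 00110001101
Strip leading zeros: 110001101
= 110001101


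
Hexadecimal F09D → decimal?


Positional values:
Position 0: D × 16^0 = 13 × 1 = 13
Position 1: 9 × 16^1 = 9 × 16 = 144
Position 2: 0 × 16^2 = 0 × 256 = 0
Position 3: F × 16^3 = 15 × 4096 = 61440
Sum = 13 + 144 + 0 + 61440
= 61597


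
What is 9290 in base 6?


Divide by 6 repeatedly:
9290 ÷ 6 = 1548 remainder 2
1548 ÷ 6 = 258 remainder 0
258 ÷ 6 = 43 remainder 0
43 ÷ 6 = 7 remainder 1
7 ÷ 6 = 1 remainder 1
1 ÷ 6 = 0 remainder 1
Reading remainders bottom-up:
= 111002


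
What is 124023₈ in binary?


Each octal digit → 3 binary bits:
  1 = 001
  2 = 010
  4 = 100
  0 = 000
  2 = 010
  3 = 011
Concatenate: 001 010 100 000 010 011
= 001010100000010011


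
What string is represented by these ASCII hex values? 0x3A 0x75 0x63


Codes (hex): 0x3A 0x75 0x63
Per-code ASCII lookup:
  0x3A = 58  (special character) → ':'
  0x75 = 117  (range 97-122: lowercase, 117 - 97 = 20) → 'u'
  0x63 = 99  (range 97-122: lowercase, 99 - 97 = 2) → 'c'
= ':uc'


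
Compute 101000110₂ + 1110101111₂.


Align and add column by column (LSB to MSB, carry propagating):
  00101000110
+ 01110101111
  -----------
  col 0: 0 + 1 + 0 (carry in) = 1 → bit 1, carry out 0
  col 1: 1 + 1 + 0 (carry in) = 2 → bit 0, carry out 1
  col 2: 1 + 1 + 1 (carry in) = 3 → bit 1, carry out 1
  col 3: 0 + 1 + 1 (carry in) = 2 → bit 0, carry out 1
  col 4: 0 + 0 + 1 (carry in) = 1 → bit 1, carry out 0
  col 5: 0 + 1 + 0 (carry in) = 1 → bit 1, carry out 0
  col 6: 1 + 0 + 0 (carry in) = 1 → bit 1, carry out 0
  col 7: 0 + 1 + 0 (carry in) = 1 → bit 1, carry out 0
  col 8: 1 + 1 + 0 (carry in) = 2 → bit 0, carry out 1
  col 9: 0 + 1 + 1 (carry in) = 2 → bit 0, carry out 1
  col 10: 0 + 0 + 1 (carry in) = 1 → bit 1, carry out 0
Reading bits MSB→LSB: 10011110101
Strip leading zeros: 10011110101
= 10011110101


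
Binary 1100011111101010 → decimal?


Positional values:
Bit 1: 1 × 2^1 = 2
Bit 3: 1 × 2^3 = 8
Bit 5: 1 × 2^5 = 32
Bit 6: 1 × 2^6 = 64
Bit 7: 1 × 2^7 = 128
Bit 8: 1 × 2^8 = 256
Bit 9: 1 × 2^9 = 512
Bit 10: 1 × 2^10 = 1024
Bit 14: 1 × 2^14 = 16384
Bit 15: 1 × 2^15 = 32768
Sum = 2 + 8 + 32 + 64 + 128 + 256 + 512 + 1024 + 16384 + 32768
= 51178


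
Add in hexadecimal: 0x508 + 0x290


Align and add column by column (LSB to MSB, each column mod 16 with carry):
  0508
+ 0290
  ----
  col 0: 8(8) + 0(0) + 0 (carry in) = 8 → 8(8), carry out 0
  col 1: 0(0) + 9(9) + 0 (carry in) = 9 → 9(9), carry out 0
  col 2: 5(5) + 2(2) + 0 (carry in) = 7 → 7(7), carry out 0
  col 3: 0(0) + 0(0) + 0 (carry in) = 0 → 0(0), carry out 0
Reading digits MSB→LSB: 0798
Strip leading zeros: 798
= 0x798


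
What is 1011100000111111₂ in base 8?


Group into 3-bit groups: 001011100000111111
  001 = 1
  011 = 3
  100 = 4
  000 = 0
  111 = 7
  111 = 7
= 0o134077


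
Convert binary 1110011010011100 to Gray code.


Binary: 1110011010011100
Gray code: G = B XOR (B >> 1)
B >> 1 = 0111001101001110
1110011010011100 XOR 0111001101001110:
  1 XOR 0 = 1
  1 XOR 1 = 0
  1 XOR 1 = 0
  0 XOR 1 = 1
  0 XOR 0 = 0
  1 XOR 0 = 1
  1 XOR 1 = 0
  0 XOR 1 = 1
  1 XOR 0 = 1
  0 XOR 1 = 1
  0 XOR 0 = 0
  1 XOR 0 = 1
  1 XOR 1 = 0
  1 XOR 1 = 0
  0 XOR 1 = 1
  0 XOR 0 = 0
= 1001010111010010


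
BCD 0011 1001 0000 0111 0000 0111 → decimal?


Each 4-bit group → digit:
  0011 → 3
  1001 → 9
  0000 → 0
  0111 → 7
  0000 → 0
  0111 → 7
= 390707


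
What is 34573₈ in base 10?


Positional values:
Position 0: 3 × 8^0 = 3
Position 1: 7 × 8^1 = 56
Position 2: 5 × 8^2 = 320
Position 3: 4 × 8^3 = 2048
Position 4: 3 × 8^4 = 12288
Sum = 3 + 56 + 320 + 2048 + 12288
= 14715


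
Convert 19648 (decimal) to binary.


Divide by 2 repeatedly:
19648 ÷ 2 = 9824 remainder 0
9824 ÷ 2 = 4912 remainder 0
4912 ÷ 2 = 2456 remainder 0
2456 ÷ 2 = 1228 remainder 0
1228 ÷ 2 = 614 remainder 0
614 ÷ 2 = 307 remainder 0
307 ÷ 2 = 153 remainder 1
153 ÷ 2 = 76 remainder 1
76 ÷ 2 = 38 remainder 0
38 ÷ 2 = 19 remainder 0
19 ÷ 2 = 9 remainder 1
9 ÷ 2 = 4 remainder 1
4 ÷ 2 = 2 remainder 0
2 ÷ 2 = 1 remainder 0
1 ÷ 2 = 0 remainder 1
Reading remainders bottom-up:
= 100110011000000


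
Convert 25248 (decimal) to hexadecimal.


Divide by 16 repeatedly:
25248 ÷ 16 = 1578 remainder 0 (0)
1578 ÷ 16 = 98 remainder 10 (A)
98 ÷ 16 = 6 remainder 2 (2)
6 ÷ 16 = 0 remainder 6 (6)
Reading remainders bottom-up:
= 0x62A0


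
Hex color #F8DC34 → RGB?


Hex: #F8DC34
R = F8₁₆ = 248
G = DC₁₆ = 220
B = 34₁₆ = 52
= RGB(248, 220, 52)


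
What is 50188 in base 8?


Divide by 8 repeatedly:
50188 ÷ 8 = 6273 remainder 4
6273 ÷ 8 = 784 remainder 1
784 ÷ 8 = 98 remainder 0
98 ÷ 8 = 12 remainder 2
12 ÷ 8 = 1 remainder 4
1 ÷ 8 = 0 remainder 1
Reading remainders bottom-up:
= 0o142014


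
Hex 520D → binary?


Each hex digit → 4 binary bits:
  5 = 0101
  2 = 0010
  0 = 0000
  D = 1101
Concatenate: 0101 0010 0000 1101
= 0101001000001101


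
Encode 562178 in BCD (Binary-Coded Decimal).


Each digit → 4-bit binary:
  5 → 0101
  6 → 0110
  2 → 0010
  1 → 0001
  7 → 0111
  8 → 1000
= 0101 0110 0010 0001 0111 1000


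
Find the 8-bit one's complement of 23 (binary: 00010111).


Original: 00010111
Invert all bits:
  bit 0: 0 → 1
  bit 1: 0 → 1
  bit 2: 0 → 1
  bit 3: 1 → 0
  bit 4: 0 → 1
  bit 5: 1 → 0
  bit 6: 1 → 0
  bit 7: 1 → 0
= 11101000


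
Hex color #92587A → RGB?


Hex: #92587A
R = 92₁₆ = 146
G = 58₁₆ = 88
B = 7A₁₆ = 122
= RGB(146, 88, 122)


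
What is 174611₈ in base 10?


Positional values:
Position 0: 1 × 8^0 = 1
Position 1: 1 × 8^1 = 8
Position 2: 6 × 8^2 = 384
Position 3: 4 × 8^3 = 2048
Position 4: 7 × 8^4 = 28672
Position 5: 1 × 8^5 = 32768
Sum = 1 + 8 + 384 + 2048 + 28672 + 32768
= 63881


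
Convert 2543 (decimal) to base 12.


Divide by 12 repeatedly:
2543 ÷ 12 = 211 remainder 11
211 ÷ 12 = 17 remainder 7
17 ÷ 12 = 1 remainder 5
1 ÷ 12 = 0 remainder 1
Reading remainders bottom-up:
= 157B


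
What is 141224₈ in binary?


Each octal digit → 3 binary bits:
  1 = 001
  4 = 100
  1 = 001
  2 = 010
  2 = 010
  4 = 100
Concatenate: 001 100 001 010 010 100
= 001100001010010100


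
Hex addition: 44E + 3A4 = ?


Align and add column by column (LSB to MSB, each column mod 16 with carry):
  044E
+ 03A4
  ----
  col 0: E(14) + 4(4) + 0 (carry in) = 18 → 2(2), carry out 1
  col 1: 4(4) + A(10) + 1 (carry in) = 15 → F(15), carry out 0
  col 2: 4(4) + 3(3) + 0 (carry in) = 7 → 7(7), carry out 0
  col 3: 0(0) + 0(0) + 0 (carry in) = 0 → 0(0), carry out 0
Reading digits MSB→LSB: 07F2
Strip leading zeros: 7F2
= 0x7F2


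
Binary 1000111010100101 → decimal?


Positional values:
Bit 0: 1 × 2^0 = 1
Bit 2: 1 × 2^2 = 4
Bit 5: 1 × 2^5 = 32
Bit 7: 1 × 2^7 = 128
Bit 9: 1 × 2^9 = 512
Bit 10: 1 × 2^10 = 1024
Bit 11: 1 × 2^11 = 2048
Bit 15: 1 × 2^15 = 32768
Sum = 1 + 4 + 32 + 128 + 512 + 1024 + 2048 + 32768
= 36517


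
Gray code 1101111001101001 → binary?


Gray code: 1101111001101001
MSB stays the same: 1
Each subsequent bit = prev_binary XOR current_gray:
  B[1] = 1 XOR 1 = 0
  B[2] = 0 XOR 0 = 0
  B[3] = 0 XOR 1 = 1
  B[4] = 1 XOR 1 = 0
  B[5] = 0 XOR 1 = 1
  B[6] = 1 XOR 1 = 0
  B[7] = 0 XOR 0 = 0
  B[8] = 0 XOR 0 = 0
  B[9] = 0 XOR 1 = 1
  B[10] = 1 XOR 1 = 0
  B[11] = 0 XOR 0 = 0
  B[12] = 0 XOR 1 = 1
  B[13] = 1 XOR 0 = 1
  B[14] = 1 XOR 0 = 1
  B[15] = 1 XOR 1 = 0
= 1001010001001110 (37966 decimal)


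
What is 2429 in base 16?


Divide by 16 repeatedly:
2429 ÷ 16 = 151 remainder 13 (D)
151 ÷ 16 = 9 remainder 7 (7)
9 ÷ 16 = 0 remainder 9 (9)
Reading remainders bottom-up:
= 0x97D


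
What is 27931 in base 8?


Divide by 8 repeatedly:
27931 ÷ 8 = 3491 remainder 3
3491 ÷ 8 = 436 remainder 3
436 ÷ 8 = 54 remainder 4
54 ÷ 8 = 6 remainder 6
6 ÷ 8 = 0 remainder 6
Reading remainders bottom-up:
= 0o66433


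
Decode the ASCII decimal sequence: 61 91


Codes (decimal): 61 91
Per-code ASCII lookup:
  61  (special character) → '='
  91  (special character) → '['
= '=['


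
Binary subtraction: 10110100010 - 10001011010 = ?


Align and subtract column by column (LSB to MSB, borrowing when needed):
  10110100010
- 10001011010
  -----------
  col 0: (0 - 0 borrow-in) - 0 → 0 - 0 = 0, borrow out 0
  col 1: (1 - 0 borrow-in) - 1 → 1 - 1 = 0, borrow out 0
  col 2: (0 - 0 borrow-in) - 0 → 0 - 0 = 0, borrow out 0
  col 3: (0 - 0 borrow-in) - 1 → borrow from next column: (0+2) - 1 = 1, borrow out 1
  col 4: (0 - 1 borrow-in) - 1 → borrow from next column: (-1+2) - 1 = 0, borrow out 1
  col 5: (1 - 1 borrow-in) - 0 → 0 - 0 = 0, borrow out 0
  col 6: (0 - 0 borrow-in) - 1 → borrow from next column: (0+2) - 1 = 1, borrow out 1
  col 7: (1 - 1 borrow-in) - 0 → 0 - 0 = 0, borrow out 0
  col 8: (1 - 0 borrow-in) - 0 → 1 - 0 = 1, borrow out 0
  col 9: (0 - 0 borrow-in) - 0 → 0 - 0 = 0, borrow out 0
  col 10: (1 - 0 borrow-in) - 1 → 1 - 1 = 0, borrow out 0
Reading bits MSB→LSB: 00101001000
Strip leading zeros: 101001000
= 101001000


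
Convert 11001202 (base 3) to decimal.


Positional values (base 3):
  2 × 3^0 = 2 × 1 = 2
  0 × 3^1 = 0 × 3 = 0
  2 × 3^2 = 2 × 9 = 18
  1 × 3^3 = 1 × 27 = 27
  0 × 3^4 = 0 × 81 = 0
  0 × 3^5 = 0 × 243 = 0
  1 × 3^6 = 1 × 729 = 729
  1 × 3^7 = 1 × 2187 = 2187
Sum = 2 + 0 + 18 + 27 + 0 + 0 + 729 + 2187
= 2963


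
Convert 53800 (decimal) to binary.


Divide by 2 repeatedly:
53800 ÷ 2 = 26900 remainder 0
26900 ÷ 2 = 13450 remainder 0
13450 ÷ 2 = 6725 remainder 0
6725 ÷ 2 = 3362 remainder 1
3362 ÷ 2 = 1681 remainder 0
1681 ÷ 2 = 840 remainder 1
840 ÷ 2 = 420 remainder 0
420 ÷ 2 = 210 remainder 0
210 ÷ 2 = 105 remainder 0
105 ÷ 2 = 52 remainder 1
52 ÷ 2 = 26 remainder 0
26 ÷ 2 = 13 remainder 0
13 ÷ 2 = 6 remainder 1
6 ÷ 2 = 3 remainder 0
3 ÷ 2 = 1 remainder 1
1 ÷ 2 = 0 remainder 1
Reading remainders bottom-up:
= 1101001000101000


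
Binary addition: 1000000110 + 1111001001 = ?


Align and add column by column (LSB to MSB, carry propagating):
  01000000110
+ 01111001001
  -----------
  col 0: 0 + 1 + 0 (carry in) = 1 → bit 1, carry out 0
  col 1: 1 + 0 + 0 (carry in) = 1 → bit 1, carry out 0
  col 2: 1 + 0 + 0 (carry in) = 1 → bit 1, carry out 0
  col 3: 0 + 1 + 0 (carry in) = 1 → bit 1, carry out 0
  col 4: 0 + 0 + 0 (carry in) = 0 → bit 0, carry out 0
  col 5: 0 + 0 + 0 (carry in) = 0 → bit 0, carry out 0
  col 6: 0 + 1 + 0 (carry in) = 1 → bit 1, carry out 0
  col 7: 0 + 1 + 0 (carry in) = 1 → bit 1, carry out 0
  col 8: 0 + 1 + 0 (carry in) = 1 → bit 1, carry out 0
  col 9: 1 + 1 + 0 (carry in) = 2 → bit 0, carry out 1
  col 10: 0 + 0 + 1 (carry in) = 1 → bit 1, carry out 0
Reading bits MSB→LSB: 10111001111
Strip leading zeros: 10111001111
= 10111001111


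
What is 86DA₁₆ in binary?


Each hex digit → 4 binary bits:
  8 = 1000
  6 = 0110
  D = 1101
  A = 1010
Concatenate: 1000 0110 1101 1010
= 1000011011011010


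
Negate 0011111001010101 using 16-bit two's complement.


Original: 0011111001010101
Step 1 - Invert all bits: 1100000110101010
Step 2 - Add 1: 1100000110101010 + 1
= 1100000110101011 (represents -15957)


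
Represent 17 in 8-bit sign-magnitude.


Sign bit: 0 (positive)
Magnitude: 17 = 0010001
= 00010001


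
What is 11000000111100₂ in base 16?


Group into 4-bit nibbles: 0011000000111100
  0011 = 3
  0000 = 0
  0011 = 3
  1100 = C
= 0x303C


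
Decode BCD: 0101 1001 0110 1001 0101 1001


Each 4-bit group → digit:
  0101 → 5
  1001 → 9
  0110 → 6
  1001 → 9
  0101 → 5
  1001 → 9
= 596959


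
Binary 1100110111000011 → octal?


Group into 3-bit groups: 001100110111000011
  001 = 1
  100 = 4
  110 = 6
  111 = 7
  000 = 0
  011 = 3
= 0o146703


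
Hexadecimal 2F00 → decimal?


Positional values:
Position 0: 0 × 16^0 = 0 × 1 = 0
Position 1: 0 × 16^1 = 0 × 16 = 0
Position 2: F × 16^2 = 15 × 256 = 3840
Position 3: 2 × 16^3 = 2 × 4096 = 8192
Sum = 0 + 0 + 3840 + 8192
= 12032


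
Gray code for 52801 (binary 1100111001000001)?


Binary: 1100111001000001
Gray code: G = B XOR (B >> 1)
B >> 1 = 0110011100100000
1100111001000001 XOR 0110011100100000:
  1 XOR 0 = 1
  1 XOR 1 = 0
  0 XOR 1 = 1
  0 XOR 0 = 0
  1 XOR 0 = 1
  1 XOR 1 = 0
  1 XOR 1 = 0
  0 XOR 1 = 1
  0 XOR 0 = 0
  1 XOR 0 = 1
  0 XOR 1 = 1
  0 XOR 0 = 0
  0 XOR 0 = 0
  0 XOR 0 = 0
  0 XOR 0 = 0
  1 XOR 0 = 1
= 1010100101100001


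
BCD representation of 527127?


Each digit → 4-bit binary:
  5 → 0101
  2 → 0010
  7 → 0111
  1 → 0001
  2 → 0010
  7 → 0111
= 0101 0010 0111 0001 0010 0111


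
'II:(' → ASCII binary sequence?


String: 'II:('  (4 characters)
Per-character ASCII lookup:
  'I': uppercase starts at 65: 'I' = 65 + 8 = 73 → 1001001
  'I': uppercase starts at 65: 'I' = 65 + 8 = 73 → 1001001
  ':': special character: ':' = 58 → 111010
  '(': special character: '(' = 40 → 101000
= 1001001 1001001 111010 101000


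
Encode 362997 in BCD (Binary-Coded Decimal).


Each digit → 4-bit binary:
  3 → 0011
  6 → 0110
  2 → 0010
  9 → 1001
  9 → 1001
  7 → 0111
= 0011 0110 0010 1001 1001 0111


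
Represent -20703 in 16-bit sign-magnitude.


Sign bit: 1 (negative)
Magnitude: 20703 = 101000011011111
= 1101000011011111


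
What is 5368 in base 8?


Divide by 8 repeatedly:
5368 ÷ 8 = 671 remainder 0
671 ÷ 8 = 83 remainder 7
83 ÷ 8 = 10 remainder 3
10 ÷ 8 = 1 remainder 2
1 ÷ 8 = 0 remainder 1
Reading remainders bottom-up:
= 0o12370


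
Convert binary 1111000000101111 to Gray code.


Binary: 1111000000101111
Gray code: G = B XOR (B >> 1)
B >> 1 = 0111100000010111
1111000000101111 XOR 0111100000010111:
  1 XOR 0 = 1
  1 XOR 1 = 0
  1 XOR 1 = 0
  1 XOR 1 = 0
  0 XOR 1 = 1
  0 XOR 0 = 0
  0 XOR 0 = 0
  0 XOR 0 = 0
  0 XOR 0 = 0
  0 XOR 0 = 0
  1 XOR 0 = 1
  0 XOR 1 = 1
  1 XOR 0 = 1
  1 XOR 1 = 0
  1 XOR 1 = 0
  1 XOR 1 = 0
= 1000100000111000


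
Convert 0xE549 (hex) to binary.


Each hex digit → 4 binary bits:
  E = 1110
  5 = 0101
  4 = 0100
  9 = 1001
Concatenate: 1110 0101 0100 1001
= 1110010101001001


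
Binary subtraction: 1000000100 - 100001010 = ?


Align and subtract column by column (LSB to MSB, borrowing when needed):
  1000000100
- 0100001010
  ----------
  col 0: (0 - 0 borrow-in) - 0 → 0 - 0 = 0, borrow out 0
  col 1: (0 - 0 borrow-in) - 1 → borrow from next column: (0+2) - 1 = 1, borrow out 1
  col 2: (1 - 1 borrow-in) - 0 → 0 - 0 = 0, borrow out 0
  col 3: (0 - 0 borrow-in) - 1 → borrow from next column: (0+2) - 1 = 1, borrow out 1
  col 4: (0 - 1 borrow-in) - 0 → borrow from next column: (-1+2) - 0 = 1, borrow out 1
  col 5: (0 - 1 borrow-in) - 0 → borrow from next column: (-1+2) - 0 = 1, borrow out 1
  col 6: (0 - 1 borrow-in) - 0 → borrow from next column: (-1+2) - 0 = 1, borrow out 1
  col 7: (0 - 1 borrow-in) - 0 → borrow from next column: (-1+2) - 0 = 1, borrow out 1
  col 8: (0 - 1 borrow-in) - 1 → borrow from next column: (-1+2) - 1 = 0, borrow out 1
  col 9: (1 - 1 borrow-in) - 0 → 0 - 0 = 0, borrow out 0
Reading bits MSB→LSB: 0011111010
Strip leading zeros: 11111010
= 11111010


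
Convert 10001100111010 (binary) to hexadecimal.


Group into 4-bit nibbles: 0010001100111010
  0010 = 2
  0011 = 3
  0011 = 3
  1010 = A
= 0x233A


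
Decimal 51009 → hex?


Divide by 16 repeatedly:
51009 ÷ 16 = 3188 remainder 1 (1)
3188 ÷ 16 = 199 remainder 4 (4)
199 ÷ 16 = 12 remainder 7 (7)
12 ÷ 16 = 0 remainder 12 (C)
Reading remainders bottom-up:
= 0xC741


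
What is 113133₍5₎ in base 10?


Positional values (base 5):
  3 × 5^0 = 3 × 1 = 3
  3 × 5^1 = 3 × 5 = 15
  1 × 5^2 = 1 × 25 = 25
  3 × 5^3 = 3 × 125 = 375
  1 × 5^4 = 1 × 625 = 625
  1 × 5^5 = 1 × 3125 = 3125
Sum = 3 + 15 + 25 + 375 + 625 + 3125
= 4168


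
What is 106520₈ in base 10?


Positional values:
Position 0: 0 × 8^0 = 0
Position 1: 2 × 8^1 = 16
Position 2: 5 × 8^2 = 320
Position 3: 6 × 8^3 = 3072
Position 4: 0 × 8^4 = 0
Position 5: 1 × 8^5 = 32768
Sum = 0 + 16 + 320 + 3072 + 0 + 32768
= 36176


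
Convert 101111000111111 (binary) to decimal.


Positional values:
Bit 0: 1 × 2^0 = 1
Bit 1: 1 × 2^1 = 2
Bit 2: 1 × 2^2 = 4
Bit 3: 1 × 2^3 = 8
Bit 4: 1 × 2^4 = 16
Bit 5: 1 × 2^5 = 32
Bit 9: 1 × 2^9 = 512
Bit 10: 1 × 2^10 = 1024
Bit 11: 1 × 2^11 = 2048
Bit 12: 1 × 2^12 = 4096
Bit 14: 1 × 2^14 = 16384
Sum = 1 + 2 + 4 + 8 + 16 + 32 + 512 + 1024 + 2048 + 4096 + 16384
= 24127


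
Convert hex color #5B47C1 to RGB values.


Hex: #5B47C1
R = 5B₁₆ = 91
G = 47₁₆ = 71
B = C1₁₆ = 193
= RGB(91, 71, 193)


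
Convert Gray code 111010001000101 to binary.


Gray code: 111010001000101
MSB stays the same: 1
Each subsequent bit = prev_binary XOR current_gray:
  B[1] = 1 XOR 1 = 0
  B[2] = 0 XOR 1 = 1
  B[3] = 1 XOR 0 = 1
  B[4] = 1 XOR 1 = 0
  B[5] = 0 XOR 0 = 0
  B[6] = 0 XOR 0 = 0
  B[7] = 0 XOR 0 = 0
  B[8] = 0 XOR 1 = 1
  B[9] = 1 XOR 0 = 1
  B[10] = 1 XOR 0 = 1
  B[11] = 1 XOR 0 = 1
  B[12] = 1 XOR 1 = 0
  B[13] = 0 XOR 0 = 0
  B[14] = 0 XOR 1 = 1
= 101100001111001 (22649 decimal)


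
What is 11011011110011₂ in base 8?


Group into 3-bit groups: 011011011110011
  011 = 3
  011 = 3
  011 = 3
  110 = 6
  011 = 3
= 0o33363


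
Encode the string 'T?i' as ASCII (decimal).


String: 'T?i'  (3 characters)
Per-character ASCII lookup:
  'T': uppercase starts at 65: 'T' = 65 + 19 = 84
  '?': special character: '?' = 63
  'i': lowercase starts at 97: 'i' = 97 + 8 = 105
= 84 63 105


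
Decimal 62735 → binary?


Divide by 2 repeatedly:
62735 ÷ 2 = 31367 remainder 1
31367 ÷ 2 = 15683 remainder 1
15683 ÷ 2 = 7841 remainder 1
7841 ÷ 2 = 3920 remainder 1
3920 ÷ 2 = 1960 remainder 0
1960 ÷ 2 = 980 remainder 0
980 ÷ 2 = 490 remainder 0
490 ÷ 2 = 245 remainder 0
245 ÷ 2 = 122 remainder 1
122 ÷ 2 = 61 remainder 0
61 ÷ 2 = 30 remainder 1
30 ÷ 2 = 15 remainder 0
15 ÷ 2 = 7 remainder 1
7 ÷ 2 = 3 remainder 1
3 ÷ 2 = 1 remainder 1
1 ÷ 2 = 0 remainder 1
Reading remainders bottom-up:
= 1111010100001111


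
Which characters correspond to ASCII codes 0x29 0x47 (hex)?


Codes (hex): 0x29 0x47
Per-code ASCII lookup:
  0x29 = 41  (special character) → ')'
  0x47 = 71  (range 65-90: uppercase, 71 - 65 = 6) → 'G'
= ')G'


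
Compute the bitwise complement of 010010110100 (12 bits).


Original: 010010110100
Invert all bits:
  bit 0: 0 → 1
  bit 1: 1 → 0
  bit 2: 0 → 1
  bit 3: 0 → 1
  bit 4: 1 → 0
  bit 5: 0 → 1
  bit 6: 1 → 0
  bit 7: 1 → 0
  bit 8: 0 → 1
  bit 9: 1 → 0
  bit 10: 0 → 1
  bit 11: 0 → 1
= 101101001011


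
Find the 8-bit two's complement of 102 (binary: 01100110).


Original: 01100110
Step 1 - Invert all bits: 10011001
Step 2 - Add 1: 10011001 + 1
= 10011010 (represents -102)


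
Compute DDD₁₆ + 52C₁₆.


Align and add column by column (LSB to MSB, each column mod 16 with carry):
  0DDD
+ 052C
  ----
  col 0: D(13) + C(12) + 0 (carry in) = 25 → 9(9), carry out 1
  col 1: D(13) + 2(2) + 1 (carry in) = 16 → 0(0), carry out 1
  col 2: D(13) + 5(5) + 1 (carry in) = 19 → 3(3), carry out 1
  col 3: 0(0) + 0(0) + 1 (carry in) = 1 → 1(1), carry out 0
Reading digits MSB→LSB: 1309
Strip leading zeros: 1309
= 0x1309


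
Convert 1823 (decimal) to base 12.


Divide by 12 repeatedly:
1823 ÷ 12 = 151 remainder 11
151 ÷ 12 = 12 remainder 7
12 ÷ 12 = 1 remainder 0
1 ÷ 12 = 0 remainder 1
Reading remainders bottom-up:
= 107B


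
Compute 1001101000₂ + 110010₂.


Align and add column by column (LSB to MSB, carry propagating):
  01001101000
+ 00000110010
  -----------
  col 0: 0 + 0 + 0 (carry in) = 0 → bit 0, carry out 0
  col 1: 0 + 1 + 0 (carry in) = 1 → bit 1, carry out 0
  col 2: 0 + 0 + 0 (carry in) = 0 → bit 0, carry out 0
  col 3: 1 + 0 + 0 (carry in) = 1 → bit 1, carry out 0
  col 4: 0 + 1 + 0 (carry in) = 1 → bit 1, carry out 0
  col 5: 1 + 1 + 0 (carry in) = 2 → bit 0, carry out 1
  col 6: 1 + 0 + 1 (carry in) = 2 → bit 0, carry out 1
  col 7: 0 + 0 + 1 (carry in) = 1 → bit 1, carry out 0
  col 8: 0 + 0 + 0 (carry in) = 0 → bit 0, carry out 0
  col 9: 1 + 0 + 0 (carry in) = 1 → bit 1, carry out 0
  col 10: 0 + 0 + 0 (carry in) = 0 → bit 0, carry out 0
Reading bits MSB→LSB: 01010011010
Strip leading zeros: 1010011010
= 1010011010


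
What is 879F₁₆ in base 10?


Positional values:
Position 0: F × 16^0 = 15 × 1 = 15
Position 1: 9 × 16^1 = 9 × 16 = 144
Position 2: 7 × 16^2 = 7 × 256 = 1792
Position 3: 8 × 16^3 = 8 × 4096 = 32768
Sum = 15 + 144 + 1792 + 32768
= 34719


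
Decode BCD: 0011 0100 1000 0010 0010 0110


Each 4-bit group → digit:
  0011 → 3
  0100 → 4
  1000 → 8
  0010 → 2
  0010 → 2
  0110 → 6
= 348226


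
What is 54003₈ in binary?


Each octal digit → 3 binary bits:
  5 = 101
  4 = 100
  0 = 000
  0 = 000
  3 = 011
Concatenate: 101 100 000 000 011
= 101100000000011


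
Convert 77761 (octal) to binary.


Each octal digit → 3 binary bits:
  7 = 111
  7 = 111
  7 = 111
  6 = 110
  1 = 001
Concatenate: 111 111 111 110 001
= 111111111110001


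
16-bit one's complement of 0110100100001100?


Original: 0110100100001100
Invert all bits:
  bit 0: 0 → 1
  bit 1: 1 → 0
  bit 2: 1 → 0
  bit 3: 0 → 1
  bit 4: 1 → 0
  bit 5: 0 → 1
  bit 6: 0 → 1
  bit 7: 1 → 0
  bit 8: 0 → 1
  bit 9: 0 → 1
  bit 10: 0 → 1
  bit 11: 0 → 1
  bit 12: 1 → 0
  bit 13: 1 → 0
  bit 14: 0 → 1
  bit 15: 0 → 1
= 1001011011110011


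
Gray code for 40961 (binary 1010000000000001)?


Binary: 1010000000000001
Gray code: G = B XOR (B >> 1)
B >> 1 = 0101000000000000
1010000000000001 XOR 0101000000000000:
  1 XOR 0 = 1
  0 XOR 1 = 1
  1 XOR 0 = 1
  0 XOR 1 = 1
  0 XOR 0 = 0
  0 XOR 0 = 0
  0 XOR 0 = 0
  0 XOR 0 = 0
  0 XOR 0 = 0
  0 XOR 0 = 0
  0 XOR 0 = 0
  0 XOR 0 = 0
  0 XOR 0 = 0
  0 XOR 0 = 0
  0 XOR 0 = 0
  1 XOR 0 = 1
= 1111000000000001


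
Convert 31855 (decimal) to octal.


Divide by 8 repeatedly:
31855 ÷ 8 = 3981 remainder 7
3981 ÷ 8 = 497 remainder 5
497 ÷ 8 = 62 remainder 1
62 ÷ 8 = 7 remainder 6
7 ÷ 8 = 0 remainder 7
Reading remainders bottom-up:
= 0o76157


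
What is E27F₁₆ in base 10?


Positional values:
Position 0: F × 16^0 = 15 × 1 = 15
Position 1: 7 × 16^1 = 7 × 16 = 112
Position 2: 2 × 16^2 = 2 × 256 = 512
Position 3: E × 16^3 = 14 × 4096 = 57344
Sum = 15 + 112 + 512 + 57344
= 57983


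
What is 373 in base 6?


Divide by 6 repeatedly:
373 ÷ 6 = 62 remainder 1
62 ÷ 6 = 10 remainder 2
10 ÷ 6 = 1 remainder 4
1 ÷ 6 = 0 remainder 1
Reading remainders bottom-up:
= 1421


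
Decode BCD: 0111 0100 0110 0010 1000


Each 4-bit group → digit:
  0111 → 7
  0100 → 4
  0110 → 6
  0010 → 2
  1000 → 8
= 74628


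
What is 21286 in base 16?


Divide by 16 repeatedly:
21286 ÷ 16 = 1330 remainder 6 (6)
1330 ÷ 16 = 83 remainder 2 (2)
83 ÷ 16 = 5 remainder 3 (3)
5 ÷ 16 = 0 remainder 5 (5)
Reading remainders bottom-up:
= 0x5326


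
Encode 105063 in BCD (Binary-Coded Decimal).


Each digit → 4-bit binary:
  1 → 0001
  0 → 0000
  5 → 0101
  0 → 0000
  6 → 0110
  3 → 0011
= 0001 0000 0101 0000 0110 0011


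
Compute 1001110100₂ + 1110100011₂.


Align and add column by column (LSB to MSB, carry propagating):
  01001110100
+ 01110100011
  -----------
  col 0: 0 + 1 + 0 (carry in) = 1 → bit 1, carry out 0
  col 1: 0 + 1 + 0 (carry in) = 1 → bit 1, carry out 0
  col 2: 1 + 0 + 0 (carry in) = 1 → bit 1, carry out 0
  col 3: 0 + 0 + 0 (carry in) = 0 → bit 0, carry out 0
  col 4: 1 + 0 + 0 (carry in) = 1 → bit 1, carry out 0
  col 5: 1 + 1 + 0 (carry in) = 2 → bit 0, carry out 1
  col 6: 1 + 0 + 1 (carry in) = 2 → bit 0, carry out 1
  col 7: 0 + 1 + 1 (carry in) = 2 → bit 0, carry out 1
  col 8: 0 + 1 + 1 (carry in) = 2 → bit 0, carry out 1
  col 9: 1 + 1 + 1 (carry in) = 3 → bit 1, carry out 1
  col 10: 0 + 0 + 1 (carry in) = 1 → bit 1, carry out 0
Reading bits MSB→LSB: 11000010111
Strip leading zeros: 11000010111
= 11000010111


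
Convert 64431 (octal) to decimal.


Positional values:
Position 0: 1 × 8^0 = 1
Position 1: 3 × 8^1 = 24
Position 2: 4 × 8^2 = 256
Position 3: 4 × 8^3 = 2048
Position 4: 6 × 8^4 = 24576
Sum = 1 + 24 + 256 + 2048 + 24576
= 26905


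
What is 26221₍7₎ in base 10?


Positional values (base 7):
  1 × 7^0 = 1 × 1 = 1
  2 × 7^1 = 2 × 7 = 14
  2 × 7^2 = 2 × 49 = 98
  6 × 7^3 = 6 × 343 = 2058
  2 × 7^4 = 2 × 2401 = 4802
Sum = 1 + 14 + 98 + 2058 + 4802
= 6973


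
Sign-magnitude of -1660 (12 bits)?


Sign bit: 1 (negative)
Magnitude: 1660 = 11001111100
= 111001111100


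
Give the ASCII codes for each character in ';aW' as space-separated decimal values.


String: ';aW'  (3 characters)
Per-character ASCII lookup:
  ';': special character: ';' = 59
  'a': lowercase starts at 97: 'a' = 97 + 0 = 97
  'W': uppercase starts at 65: 'W' = 65 + 22 = 87
= 59 97 87


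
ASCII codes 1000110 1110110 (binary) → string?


Codes (binary): 1000110 1110110
Per-code ASCII lookup:
  1000110 = 70  (range 65-90: uppercase, 70 - 65 = 5) → 'F'
  1110110 = 118  (range 97-122: lowercase, 118 - 97 = 21) → 'v'
= 'Fv'


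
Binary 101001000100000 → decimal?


Positional values:
Bit 5: 1 × 2^5 = 32
Bit 9: 1 × 2^9 = 512
Bit 12: 1 × 2^12 = 4096
Bit 14: 1 × 2^14 = 16384
Sum = 32 + 512 + 4096 + 16384
= 21024


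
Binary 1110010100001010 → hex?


Group into 4-bit nibbles: 1110010100001010
  1110 = E
  0101 = 5
  0000 = 0
  1010 = A
= 0xE50A


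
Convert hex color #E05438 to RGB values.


Hex: #E05438
R = E0₁₆ = 224
G = 54₁₆ = 84
B = 38₁₆ = 56
= RGB(224, 84, 56)


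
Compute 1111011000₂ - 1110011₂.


Align and subtract column by column (LSB to MSB, borrowing when needed):
  1111011000
- 0001110011
  ----------
  col 0: (0 - 0 borrow-in) - 1 → borrow from next column: (0+2) - 1 = 1, borrow out 1
  col 1: (0 - 1 borrow-in) - 1 → borrow from next column: (-1+2) - 1 = 0, borrow out 1
  col 2: (0 - 1 borrow-in) - 0 → borrow from next column: (-1+2) - 0 = 1, borrow out 1
  col 3: (1 - 1 borrow-in) - 0 → 0 - 0 = 0, borrow out 0
  col 4: (1 - 0 borrow-in) - 1 → 1 - 1 = 0, borrow out 0
  col 5: (0 - 0 borrow-in) - 1 → borrow from next column: (0+2) - 1 = 1, borrow out 1
  col 6: (1 - 1 borrow-in) - 1 → borrow from next column: (0+2) - 1 = 1, borrow out 1
  col 7: (1 - 1 borrow-in) - 0 → 0 - 0 = 0, borrow out 0
  col 8: (1 - 0 borrow-in) - 0 → 1 - 0 = 1, borrow out 0
  col 9: (1 - 0 borrow-in) - 0 → 1 - 0 = 1, borrow out 0
Reading bits MSB→LSB: 1101100101
Strip leading zeros: 1101100101
= 1101100101


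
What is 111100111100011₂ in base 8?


Group into 3-bit groups: 111100111100011
  111 = 7
  100 = 4
  111 = 7
  100 = 4
  011 = 3
= 0o74743


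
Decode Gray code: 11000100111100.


Gray code: 11000100111100
MSB stays the same: 1
Each subsequent bit = prev_binary XOR current_gray:
  B[1] = 1 XOR 1 = 0
  B[2] = 0 XOR 0 = 0
  B[3] = 0 XOR 0 = 0
  B[4] = 0 XOR 0 = 0
  B[5] = 0 XOR 1 = 1
  B[6] = 1 XOR 0 = 1
  B[7] = 1 XOR 0 = 1
  B[8] = 1 XOR 1 = 0
  B[9] = 0 XOR 1 = 1
  B[10] = 1 XOR 1 = 0
  B[11] = 0 XOR 1 = 1
  B[12] = 1 XOR 0 = 1
  B[13] = 1 XOR 0 = 1
= 10000111010111 (8663 decimal)


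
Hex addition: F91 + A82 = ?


Align and add column by column (LSB to MSB, each column mod 16 with carry):
  0F91
+ 0A82
  ----
  col 0: 1(1) + 2(2) + 0 (carry in) = 3 → 3(3), carry out 0
  col 1: 9(9) + 8(8) + 0 (carry in) = 17 → 1(1), carry out 1
  col 2: F(15) + A(10) + 1 (carry in) = 26 → A(10), carry out 1
  col 3: 0(0) + 0(0) + 1 (carry in) = 1 → 1(1), carry out 0
Reading digits MSB→LSB: 1A13
Strip leading zeros: 1A13
= 0x1A13


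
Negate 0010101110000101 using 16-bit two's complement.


Original: 0010101110000101
Step 1 - Invert all bits: 1101010001111010
Step 2 - Add 1: 1101010001111010 + 1
= 1101010001111011 (represents -11141)


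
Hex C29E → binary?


Each hex digit → 4 binary bits:
  C = 1100
  2 = 0010
  9 = 1001
  E = 1110
Concatenate: 1100 0010 1001 1110
= 1100001010011110


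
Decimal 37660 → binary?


Divide by 2 repeatedly:
37660 ÷ 2 = 18830 remainder 0
18830 ÷ 2 = 9415 remainder 0
9415 ÷ 2 = 4707 remainder 1
4707 ÷ 2 = 2353 remainder 1
2353 ÷ 2 = 1176 remainder 1
1176 ÷ 2 = 588 remainder 0
588 ÷ 2 = 294 remainder 0
294 ÷ 2 = 147 remainder 0
147 ÷ 2 = 73 remainder 1
73 ÷ 2 = 36 remainder 1
36 ÷ 2 = 18 remainder 0
18 ÷ 2 = 9 remainder 0
9 ÷ 2 = 4 remainder 1
4 ÷ 2 = 2 remainder 0
2 ÷ 2 = 1 remainder 0
1 ÷ 2 = 0 remainder 1
Reading remainders bottom-up:
= 1001001100011100


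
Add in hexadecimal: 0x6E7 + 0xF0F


Align and add column by column (LSB to MSB, each column mod 16 with carry):
  06E7
+ 0F0F
  ----
  col 0: 7(7) + F(15) + 0 (carry in) = 22 → 6(6), carry out 1
  col 1: E(14) + 0(0) + 1 (carry in) = 15 → F(15), carry out 0
  col 2: 6(6) + F(15) + 0 (carry in) = 21 → 5(5), carry out 1
  col 3: 0(0) + 0(0) + 1 (carry in) = 1 → 1(1), carry out 0
Reading digits MSB→LSB: 15F6
Strip leading zeros: 15F6
= 0x15F6


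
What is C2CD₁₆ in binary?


Each hex digit → 4 binary bits:
  C = 1100
  2 = 0010
  C = 1100
  D = 1101
Concatenate: 1100 0010 1100 1101
= 1100001011001101


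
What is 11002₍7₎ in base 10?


Positional values (base 7):
  2 × 7^0 = 2 × 1 = 2
  0 × 7^1 = 0 × 7 = 0
  0 × 7^2 = 0 × 49 = 0
  1 × 7^3 = 1 × 343 = 343
  1 × 7^4 = 1 × 2401 = 2401
Sum = 2 + 0 + 0 + 343 + 2401
= 2746


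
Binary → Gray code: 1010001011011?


Binary: 1010001011011
Gray code: G = B XOR (B >> 1)
B >> 1 = 0101000101101
1010001011011 XOR 0101000101101:
  1 XOR 0 = 1
  0 XOR 1 = 1
  1 XOR 0 = 1
  0 XOR 1 = 1
  0 XOR 0 = 0
  0 XOR 0 = 0
  1 XOR 0 = 1
  0 XOR 1 = 1
  1 XOR 0 = 1
  1 XOR 1 = 0
  0 XOR 1 = 1
  1 XOR 0 = 1
  1 XOR 1 = 0
= 1111001110110


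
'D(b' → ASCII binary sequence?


String: 'D(b'  (3 characters)
Per-character ASCII lookup:
  'D': uppercase starts at 65: 'D' = 65 + 3 = 68 → 1000100
  '(': special character: '(' = 40 → 101000
  'b': lowercase starts at 97: 'b' = 97 + 1 = 98 → 1100010
= 1000100 101000 1100010


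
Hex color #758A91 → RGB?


Hex: #758A91
R = 75₁₆ = 117
G = 8A₁₆ = 138
B = 91₁₆ = 145
= RGB(117, 138, 145)


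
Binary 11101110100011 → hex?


Group into 4-bit nibbles: 0011101110100011
  0011 = 3
  1011 = B
  1010 = A
  0011 = 3
= 0x3BA3


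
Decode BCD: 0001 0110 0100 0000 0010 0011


Each 4-bit group → digit:
  0001 → 1
  0110 → 6
  0100 → 4
  0000 → 0
  0010 → 2
  0011 → 3
= 164023


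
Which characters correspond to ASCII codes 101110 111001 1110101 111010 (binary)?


Codes (binary): 101110 111001 1110101 111010
Per-code ASCII lookup:
  101110 = 46  (special character) → '.'
  111001 = 57  (range 48-57: digits, 57 - 48 = 9) → '9'
  1110101 = 117  (range 97-122: lowercase, 117 - 97 = 20) → 'u'
  111010 = 58  (special character) → ':'
= '.9u:'


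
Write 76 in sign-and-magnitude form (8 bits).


Sign bit: 0 (positive)
Magnitude: 76 = 1001100
= 01001100


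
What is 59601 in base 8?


Divide by 8 repeatedly:
59601 ÷ 8 = 7450 remainder 1
7450 ÷ 8 = 931 remainder 2
931 ÷ 8 = 116 remainder 3
116 ÷ 8 = 14 remainder 4
14 ÷ 8 = 1 remainder 6
1 ÷ 8 = 0 remainder 1
Reading remainders bottom-up:
= 0o164321


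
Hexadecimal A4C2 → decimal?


Positional values:
Position 0: 2 × 16^0 = 2 × 1 = 2
Position 1: C × 16^1 = 12 × 16 = 192
Position 2: 4 × 16^2 = 4 × 256 = 1024
Position 3: A × 16^3 = 10 × 4096 = 40960
Sum = 2 + 192 + 1024 + 40960
= 42178


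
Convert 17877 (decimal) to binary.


Divide by 2 repeatedly:
17877 ÷ 2 = 8938 remainder 1
8938 ÷ 2 = 4469 remainder 0
4469 ÷ 2 = 2234 remainder 1
2234 ÷ 2 = 1117 remainder 0
1117 ÷ 2 = 558 remainder 1
558 ÷ 2 = 279 remainder 0
279 ÷ 2 = 139 remainder 1
139 ÷ 2 = 69 remainder 1
69 ÷ 2 = 34 remainder 1
34 ÷ 2 = 17 remainder 0
17 ÷ 2 = 8 remainder 1
8 ÷ 2 = 4 remainder 0
4 ÷ 2 = 2 remainder 0
2 ÷ 2 = 1 remainder 0
1 ÷ 2 = 0 remainder 1
Reading remainders bottom-up:
= 100010111010101


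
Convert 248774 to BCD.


Each digit → 4-bit binary:
  2 → 0010
  4 → 0100
  8 → 1000
  7 → 0111
  7 → 0111
  4 → 0100
= 0010 0100 1000 0111 0111 0100


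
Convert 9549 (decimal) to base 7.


Divide by 7 repeatedly:
9549 ÷ 7 = 1364 remainder 1
1364 ÷ 7 = 194 remainder 6
194 ÷ 7 = 27 remainder 5
27 ÷ 7 = 3 remainder 6
3 ÷ 7 = 0 remainder 3
Reading remainders bottom-up:
= 36561


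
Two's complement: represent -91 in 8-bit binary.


Original: 01011011
Step 1 - Invert all bits: 10100100
Step 2 - Add 1: 10100100 + 1
= 10100101 (represents -91)


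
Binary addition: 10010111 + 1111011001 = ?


Align and add column by column (LSB to MSB, carry propagating):
  00010010111
+ 01111011001
  -----------
  col 0: 1 + 1 + 0 (carry in) = 2 → bit 0, carry out 1
  col 1: 1 + 0 + 1 (carry in) = 2 → bit 0, carry out 1
  col 2: 1 + 0 + 1 (carry in) = 2 → bit 0, carry out 1
  col 3: 0 + 1 + 1 (carry in) = 2 → bit 0, carry out 1
  col 4: 1 + 1 + 1 (carry in) = 3 → bit 1, carry out 1
  col 5: 0 + 0 + 1 (carry in) = 1 → bit 1, carry out 0
  col 6: 0 + 1 + 0 (carry in) = 1 → bit 1, carry out 0
  col 7: 1 + 1 + 0 (carry in) = 2 → bit 0, carry out 1
  col 8: 0 + 1 + 1 (carry in) = 2 → bit 0, carry out 1
  col 9: 0 + 1 + 1 (carry in) = 2 → bit 0, carry out 1
  col 10: 0 + 0 + 1 (carry in) = 1 → bit 1, carry out 0
Reading bits MSB→LSB: 10001110000
Strip leading zeros: 10001110000
= 10001110000


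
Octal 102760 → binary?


Each octal digit → 3 binary bits:
  1 = 001
  0 = 000
  2 = 010
  7 = 111
  6 = 110
  0 = 000
Concatenate: 001 000 010 111 110 000
= 001000010111110000


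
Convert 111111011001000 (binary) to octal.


Group into 3-bit groups: 111111011001000
  111 = 7
  111 = 7
  011 = 3
  001 = 1
  000 = 0
= 0o77310


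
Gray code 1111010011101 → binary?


Gray code: 1111010011101
MSB stays the same: 1
Each subsequent bit = prev_binary XOR current_gray:
  B[1] = 1 XOR 1 = 0
  B[2] = 0 XOR 1 = 1
  B[3] = 1 XOR 1 = 0
  B[4] = 0 XOR 0 = 0
  B[5] = 0 XOR 1 = 1
  B[6] = 1 XOR 0 = 1
  B[7] = 1 XOR 0 = 1
  B[8] = 1 XOR 1 = 0
  B[9] = 0 XOR 1 = 1
  B[10] = 1 XOR 1 = 0
  B[11] = 0 XOR 0 = 0
  B[12] = 0 XOR 1 = 1
= 1010011101001 (5353 decimal)


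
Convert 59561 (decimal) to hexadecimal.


Divide by 16 repeatedly:
59561 ÷ 16 = 3722 remainder 9 (9)
3722 ÷ 16 = 232 remainder 10 (A)
232 ÷ 16 = 14 remainder 8 (8)
14 ÷ 16 = 0 remainder 14 (E)
Reading remainders bottom-up:
= 0xE8A9


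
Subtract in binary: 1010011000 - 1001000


Align and subtract column by column (LSB to MSB, borrowing when needed):
  1010011000
- 0001001000
  ----------
  col 0: (0 - 0 borrow-in) - 0 → 0 - 0 = 0, borrow out 0
  col 1: (0 - 0 borrow-in) - 0 → 0 - 0 = 0, borrow out 0
  col 2: (0 - 0 borrow-in) - 0 → 0 - 0 = 0, borrow out 0
  col 3: (1 - 0 borrow-in) - 1 → 1 - 1 = 0, borrow out 0
  col 4: (1 - 0 borrow-in) - 0 → 1 - 0 = 1, borrow out 0
  col 5: (0 - 0 borrow-in) - 0 → 0 - 0 = 0, borrow out 0
  col 6: (0 - 0 borrow-in) - 1 → borrow from next column: (0+2) - 1 = 1, borrow out 1
  col 7: (1 - 1 borrow-in) - 0 → 0 - 0 = 0, borrow out 0
  col 8: (0 - 0 borrow-in) - 0 → 0 - 0 = 0, borrow out 0
  col 9: (1 - 0 borrow-in) - 0 → 1 - 0 = 1, borrow out 0
Reading bits MSB→LSB: 1001010000
Strip leading zeros: 1001010000
= 1001010000


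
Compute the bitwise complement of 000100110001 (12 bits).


Original: 000100110001
Invert all bits:
  bit 0: 0 → 1
  bit 1: 0 → 1
  bit 2: 0 → 1
  bit 3: 1 → 0
  bit 4: 0 → 1
  bit 5: 0 → 1
  bit 6: 1 → 0
  bit 7: 1 → 0
  bit 8: 0 → 1
  bit 9: 0 → 1
  bit 10: 0 → 1
  bit 11: 1 → 0
= 111011001110


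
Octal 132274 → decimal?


Positional values:
Position 0: 4 × 8^0 = 4
Position 1: 7 × 8^1 = 56
Position 2: 2 × 8^2 = 128
Position 3: 2 × 8^3 = 1024
Position 4: 3 × 8^4 = 12288
Position 5: 1 × 8^5 = 32768
Sum = 4 + 56 + 128 + 1024 + 12288 + 32768
= 46268


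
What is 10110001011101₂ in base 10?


Positional values:
Bit 0: 1 × 2^0 = 1
Bit 2: 1 × 2^2 = 4
Bit 3: 1 × 2^3 = 8
Bit 4: 1 × 2^4 = 16
Bit 6: 1 × 2^6 = 64
Bit 10: 1 × 2^10 = 1024
Bit 11: 1 × 2^11 = 2048
Bit 13: 1 × 2^13 = 8192
Sum = 1 + 4 + 8 + 16 + 64 + 1024 + 2048 + 8192
= 11357


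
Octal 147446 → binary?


Each octal digit → 3 binary bits:
  1 = 001
  4 = 100
  7 = 111
  4 = 100
  4 = 100
  6 = 110
Concatenate: 001 100 111 100 100 110
= 001100111100100110


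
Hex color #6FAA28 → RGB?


Hex: #6FAA28
R = 6F₁₆ = 111
G = AA₁₆ = 170
B = 28₁₆ = 40
= RGB(111, 170, 40)


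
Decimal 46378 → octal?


Divide by 8 repeatedly:
46378 ÷ 8 = 5797 remainder 2
5797 ÷ 8 = 724 remainder 5
724 ÷ 8 = 90 remainder 4
90 ÷ 8 = 11 remainder 2
11 ÷ 8 = 1 remainder 3
1 ÷ 8 = 0 remainder 1
Reading remainders bottom-up:
= 0o132452
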